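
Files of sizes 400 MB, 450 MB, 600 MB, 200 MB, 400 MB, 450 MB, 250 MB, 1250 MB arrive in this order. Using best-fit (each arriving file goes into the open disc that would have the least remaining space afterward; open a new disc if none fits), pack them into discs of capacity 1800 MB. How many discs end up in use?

3

  400 → disc 1 (new)  [load 400/1800]
  450 → disc 1  [load 850/1800]
  600 → disc 1  [load 1450/1800]
  200 → disc 1  [load 1650/1800]
  400 → disc 2 (new)  [load 400/1800]
  450 → disc 2  [load 850/1800]
  250 → disc 2  [load 1100/1800]
  1250 → disc 3 (new)  [load 1250/1800]
3 discs opened.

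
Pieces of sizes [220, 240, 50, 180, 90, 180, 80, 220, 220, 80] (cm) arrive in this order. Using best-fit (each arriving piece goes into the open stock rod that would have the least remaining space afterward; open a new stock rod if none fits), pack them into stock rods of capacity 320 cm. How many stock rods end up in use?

6

  220 → stock rod 1 (new)  [load 220/320]
  240 → stock rod 2 (new)  [load 240/320]
  50 → stock rod 2  [load 290/320]
  180 → stock rod 3 (new)  [load 180/320]
  90 → stock rod 1  [load 310/320]
  180 → stock rod 4 (new)  [load 180/320]
  80 → stock rod 3  [load 260/320]
  220 → stock rod 5 (new)  [load 220/320]
  220 → stock rod 6 (new)  [load 220/320]
  80 → stock rod 5  [load 300/320]
6 stock rods opened.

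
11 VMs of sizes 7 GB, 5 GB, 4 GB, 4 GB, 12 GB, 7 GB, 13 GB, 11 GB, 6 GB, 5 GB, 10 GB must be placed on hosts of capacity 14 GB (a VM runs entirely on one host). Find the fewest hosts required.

Total = 13 + 12 + 11 + 10 + 7 + 7 + 6 + 5 + 5 + 4 + 4 = 84 GB.
Lower bound: ⌈84/14⌉ = 6 hosts.
A packing using 7 hosts:
  host 1: 13 = 13
  host 2: 12 = 12
  host 3: 11 = 11
  host 4: 10 + 4 = 14
  host 5: 7 + 7 = 14
  host 6: 6 + 5 = 11
  host 7: 5 + 4 = 9
No arrangement into 6 hosts stays within capacity, so 7 is optimal.

7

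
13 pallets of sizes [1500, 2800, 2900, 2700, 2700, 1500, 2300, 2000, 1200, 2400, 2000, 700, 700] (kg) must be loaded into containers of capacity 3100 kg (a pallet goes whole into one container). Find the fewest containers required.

Total = 2900 + 2800 + 2700 + 2700 + 2400 + 2300 + 2000 + 2000 + 1500 + 1500 + 1200 + 700 + 700 = 25400 kg.
Lower bound: ⌈25400/3100⌉ = 9 containers.
A packing using 10 containers:
  container 1: 2900 = 2900
  container 2: 2800 = 2800
  container 3: 2700 = 2700
  container 4: 2700 = 2700
  container 5: 2400 + 700 = 3100
  container 6: 2300 + 700 = 3000
  container 7: 2000 = 2000
  container 8: 2000 = 2000
  container 9: 1500 + 1500 = 3000
  container 10: 1200 = 1200
No arrangement into 9 containers stays within capacity, so 10 is optimal.

10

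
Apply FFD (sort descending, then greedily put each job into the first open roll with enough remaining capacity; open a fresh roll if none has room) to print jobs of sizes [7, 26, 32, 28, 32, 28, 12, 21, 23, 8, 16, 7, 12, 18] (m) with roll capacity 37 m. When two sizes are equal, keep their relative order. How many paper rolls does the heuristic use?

8

Sorted descending: 32, 32, 28, 28, 26, 23, 21, 18, 16, 12, 12, 8, 7, 7.
  32 → roll 1 (new)  [load 32/37]
  32 → roll 2 (new)  [load 32/37]
  28 → roll 3 (new)  [load 28/37]
  28 → roll 4 (new)  [load 28/37]
  26 → roll 5 (new)  [load 26/37]
  23 → roll 6 (new)  [load 23/37]
  21 → roll 7 (new)  [load 21/37]
  18 → roll 8 (new)  [load 18/37]
  16 → roll 7  [load 37/37]
  12 → roll 6  [load 35/37]
  12 → roll 8  [load 30/37]
  8 → roll 3  [load 36/37]
  7 → roll 4  [load 35/37]
  7 → roll 5  [load 33/37]
8 paper rolls opened.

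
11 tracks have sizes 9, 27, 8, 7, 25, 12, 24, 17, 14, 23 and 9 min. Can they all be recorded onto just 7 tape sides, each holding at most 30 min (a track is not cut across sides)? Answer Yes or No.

A valid assignment using 7 tape sides:
  side 1: 27 = 27
  side 2: 25 = 25
  side 3: 24 = 24
  side 4: 23 + 7 = 30
  side 5: 17 + 12 = 29
  side 6: 14 + 9 = 23
  side 7: 9 + 8 = 17
Every load is within 30 min, so 7 tape sides suffice.

Yes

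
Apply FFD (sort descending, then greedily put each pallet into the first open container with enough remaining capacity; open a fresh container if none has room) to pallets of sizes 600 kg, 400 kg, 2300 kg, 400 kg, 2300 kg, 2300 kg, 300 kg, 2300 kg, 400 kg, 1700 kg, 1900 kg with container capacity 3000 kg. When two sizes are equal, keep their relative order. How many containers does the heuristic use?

Sorted descending: 2300, 2300, 2300, 2300, 1900, 1700, 600, 400, 400, 400, 300.
  2300 → container 1 (new)  [load 2300/3000]
  2300 → container 2 (new)  [load 2300/3000]
  2300 → container 3 (new)  [load 2300/3000]
  2300 → container 4 (new)  [load 2300/3000]
  1900 → container 5 (new)  [load 1900/3000]
  1700 → container 6 (new)  [load 1700/3000]
  600 → container 1  [load 2900/3000]
  400 → container 2  [load 2700/3000]
  400 → container 3  [load 2700/3000]
  400 → container 4  [load 2700/3000]
  300 → container 2  [load 3000/3000]
6 containers opened.

6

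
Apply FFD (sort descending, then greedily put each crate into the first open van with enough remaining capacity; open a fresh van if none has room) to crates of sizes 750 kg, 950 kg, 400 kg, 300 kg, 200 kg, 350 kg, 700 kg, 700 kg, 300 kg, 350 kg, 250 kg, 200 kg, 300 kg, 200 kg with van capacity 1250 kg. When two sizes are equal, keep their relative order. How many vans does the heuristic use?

5

Sorted descending: 950, 750, 700, 700, 400, 350, 350, 300, 300, 300, 250, 200, 200, 200.
  950 → van 1 (new)  [load 950/1250]
  750 → van 2 (new)  [load 750/1250]
  700 → van 3 (new)  [load 700/1250]
  700 → van 4 (new)  [load 700/1250]
  400 → van 2  [load 1150/1250]
  350 → van 3  [load 1050/1250]
  350 → van 4  [load 1050/1250]
  300 → van 1  [load 1250/1250]
  300 → van 5 (new)  [load 300/1250]
  300 → van 5  [load 600/1250]
  250 → van 5  [load 850/1250]
  200 → van 3  [load 1250/1250]
  200 → van 4  [load 1250/1250]
  200 → van 5  [load 1050/1250]
5 vans opened.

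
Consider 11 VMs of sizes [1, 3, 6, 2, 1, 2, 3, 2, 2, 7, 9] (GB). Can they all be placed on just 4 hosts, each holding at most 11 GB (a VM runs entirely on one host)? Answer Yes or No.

Yes

A valid assignment using 4 hosts:
  host 1: 9 + 2 = 11
  host 2: 7 + 3 + 1 = 11
  host 3: 6 + 3 + 2 = 11
  host 4: 2 + 2 + 1 = 5
Every load is within 11 GB, so 4 hosts suffice.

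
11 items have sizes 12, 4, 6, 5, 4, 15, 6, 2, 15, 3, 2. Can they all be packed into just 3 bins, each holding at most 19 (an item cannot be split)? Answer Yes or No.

Total = 74; ⌈74/19⌉ = 4.
At least 4 bins are required, but only 3 are allowed.

No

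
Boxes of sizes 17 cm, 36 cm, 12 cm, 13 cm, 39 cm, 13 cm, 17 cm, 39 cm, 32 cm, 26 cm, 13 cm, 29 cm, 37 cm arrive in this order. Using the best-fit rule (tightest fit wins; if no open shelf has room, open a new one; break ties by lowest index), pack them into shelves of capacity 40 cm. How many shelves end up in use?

10

  17 → shelf 1 (new)  [load 17/40]
  36 → shelf 2 (new)  [load 36/40]
  12 → shelf 1  [load 29/40]
  13 → shelf 3 (new)  [load 13/40]
  39 → shelf 4 (new)  [load 39/40]
  13 → shelf 3  [load 26/40]
  17 → shelf 5 (new)  [load 17/40]
  39 → shelf 6 (new)  [load 39/40]
  32 → shelf 7 (new)  [load 32/40]
  26 → shelf 8 (new)  [load 26/40]
  13 → shelf 3  [load 39/40]
  29 → shelf 9 (new)  [load 29/40]
  37 → shelf 10 (new)  [load 37/40]
10 shelves opened.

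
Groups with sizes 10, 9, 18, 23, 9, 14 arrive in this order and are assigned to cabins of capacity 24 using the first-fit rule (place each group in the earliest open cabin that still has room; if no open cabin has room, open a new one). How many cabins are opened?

  10 → cabin 1 (new)  [load 10/24]
  9 → cabin 1  [load 19/24]
  18 → cabin 2 (new)  [load 18/24]
  23 → cabin 3 (new)  [load 23/24]
  9 → cabin 4 (new)  [load 9/24]
  14 → cabin 4  [load 23/24]
4 cabins opened.

4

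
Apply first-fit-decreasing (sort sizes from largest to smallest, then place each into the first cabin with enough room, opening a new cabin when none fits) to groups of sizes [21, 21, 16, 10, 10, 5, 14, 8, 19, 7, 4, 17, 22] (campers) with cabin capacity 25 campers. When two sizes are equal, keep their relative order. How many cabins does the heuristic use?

8

Sorted descending: 22, 21, 21, 19, 17, 16, 14, 10, 10, 8, 7, 5, 4.
  22 → cabin 1 (new)  [load 22/25]
  21 → cabin 2 (new)  [load 21/25]
  21 → cabin 3 (new)  [load 21/25]
  19 → cabin 4 (new)  [load 19/25]
  17 → cabin 5 (new)  [load 17/25]
  16 → cabin 6 (new)  [load 16/25]
  14 → cabin 7 (new)  [load 14/25]
  10 → cabin 7  [load 24/25]
  10 → cabin 8 (new)  [load 10/25]
  8 → cabin 5  [load 25/25]
  7 → cabin 6  [load 23/25]
  5 → cabin 4  [load 24/25]
  4 → cabin 2  [load 25/25]
8 cabins opened.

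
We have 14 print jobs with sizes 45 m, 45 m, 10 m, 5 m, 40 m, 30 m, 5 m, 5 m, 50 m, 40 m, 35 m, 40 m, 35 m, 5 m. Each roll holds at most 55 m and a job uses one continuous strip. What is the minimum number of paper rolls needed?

9

Total = 50 + 45 + 45 + 40 + 40 + 40 + 35 + 35 + 30 + 10 + 5 + 5 + 5 + 5 = 390 m.
Lower bound: ⌈390/55⌉ = 8 paper rolls.
Also, 9 print jobs each exceed 55/2 m, and no two of those can share a roll, so at least 9 paper rolls are needed.
A packing using 9 paper rolls:
  roll 1: 50 + 5 = 55
  roll 2: 45 + 10 = 55
  roll 3: 45 + 5 + 5 = 55
  roll 4: 40 + 5 = 45
  roll 5: 40 = 40
  roll 6: 40 = 40
  roll 7: 35 = 35
  roll 8: 35 = 35
  roll 9: 30 = 30
This matches the lower bound, so 9 is optimal.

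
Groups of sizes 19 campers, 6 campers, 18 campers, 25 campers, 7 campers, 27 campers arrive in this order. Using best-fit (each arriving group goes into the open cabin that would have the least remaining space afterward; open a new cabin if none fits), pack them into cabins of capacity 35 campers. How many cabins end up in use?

  19 → cabin 1 (new)  [load 19/35]
  6 → cabin 1  [load 25/35]
  18 → cabin 2 (new)  [load 18/35]
  25 → cabin 3 (new)  [load 25/35]
  7 → cabin 1  [load 32/35]
  27 → cabin 4 (new)  [load 27/35]
4 cabins opened.

4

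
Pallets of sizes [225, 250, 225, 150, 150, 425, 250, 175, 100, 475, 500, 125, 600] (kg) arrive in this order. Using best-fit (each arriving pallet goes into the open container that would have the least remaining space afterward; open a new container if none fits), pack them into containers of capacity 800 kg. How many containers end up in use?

6

  225 → container 1 (new)  [load 225/800]
  250 → container 1  [load 475/800]
  225 → container 1  [load 700/800]
  150 → container 2 (new)  [load 150/800]
  150 → container 2  [load 300/800]
  425 → container 2  [load 725/800]
  250 → container 3 (new)  [load 250/800]
  175 → container 3  [load 425/800]
  100 → container 1  [load 800/800]
  475 → container 4 (new)  [load 475/800]
  500 → container 5 (new)  [load 500/800]
  125 → container 5  [load 625/800]
  600 → container 6 (new)  [load 600/800]
6 containers opened.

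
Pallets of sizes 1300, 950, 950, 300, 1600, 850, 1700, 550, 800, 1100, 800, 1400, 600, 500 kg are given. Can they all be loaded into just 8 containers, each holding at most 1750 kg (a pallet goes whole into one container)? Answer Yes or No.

Total = 13400 kg; ⌈13400/1750⌉ = 8.
The bound of 8 does not rule out 8, but exhaustive search shows no assignment into 8 containers of capacity 1750 kg exists — the minimum is 9.

No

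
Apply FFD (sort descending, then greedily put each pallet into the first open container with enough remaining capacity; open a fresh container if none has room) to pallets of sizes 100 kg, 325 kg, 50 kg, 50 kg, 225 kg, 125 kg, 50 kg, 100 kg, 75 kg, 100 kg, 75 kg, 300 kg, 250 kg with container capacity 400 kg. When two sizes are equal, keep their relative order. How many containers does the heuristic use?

Sorted descending: 325, 300, 250, 225, 125, 100, 100, 100, 75, 75, 50, 50, 50.
  325 → container 1 (new)  [load 325/400]
  300 → container 2 (new)  [load 300/400]
  250 → container 3 (new)  [load 250/400]
  225 → container 4 (new)  [load 225/400]
  125 → container 3  [load 375/400]
  100 → container 2  [load 400/400]
  100 → container 4  [load 325/400]
  100 → container 5 (new)  [load 100/400]
  75 → container 1  [load 400/400]
  75 → container 4  [load 400/400]
  50 → container 5  [load 150/400]
  50 → container 5  [load 200/400]
  50 → container 5  [load 250/400]
5 containers opened.

5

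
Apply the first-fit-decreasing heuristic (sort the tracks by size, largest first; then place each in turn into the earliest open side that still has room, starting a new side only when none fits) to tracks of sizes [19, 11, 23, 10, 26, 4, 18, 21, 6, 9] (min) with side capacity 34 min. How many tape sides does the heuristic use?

5

Sorted descending: 26, 23, 21, 19, 18, 11, 10, 9, 6, 4.
  26 → side 1 (new)  [load 26/34]
  23 → side 2 (new)  [load 23/34]
  21 → side 3 (new)  [load 21/34]
  19 → side 4 (new)  [load 19/34]
  18 → side 5 (new)  [load 18/34]
  11 → side 2  [load 34/34]
  10 → side 3  [load 31/34]
  9 → side 4  [load 28/34]
  6 → side 1  [load 32/34]
  4 → side 4  [load 32/34]
5 tape sides opened.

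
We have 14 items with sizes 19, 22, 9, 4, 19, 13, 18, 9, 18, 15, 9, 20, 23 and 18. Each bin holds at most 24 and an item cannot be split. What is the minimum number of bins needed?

11

Total = 23 + 22 + 20 + 19 + 19 + 18 + 18 + 18 + 15 + 13 + 9 + 9 + 9 + 4 = 216.
Lower bound: ⌈216/24⌉ = 9 bins.
Also, 10 items each exceed 12, and no two of those can share a bin, so at least 10 bins are needed.
A packing using 11 bins:
  bin 1: 23 = 23
  bin 2: 22 = 22
  bin 3: 20 + 4 = 24
  bin 4: 19 = 19
  bin 5: 19 = 19
  bin 6: 18 = 18
  bin 7: 18 = 18
  bin 8: 18 = 18
  bin 9: 15 + 9 = 24
  bin 10: 13 + 9 = 22
  bin 11: 9 = 9
No arrangement into 10 bins stays within capacity, so 11 is optimal.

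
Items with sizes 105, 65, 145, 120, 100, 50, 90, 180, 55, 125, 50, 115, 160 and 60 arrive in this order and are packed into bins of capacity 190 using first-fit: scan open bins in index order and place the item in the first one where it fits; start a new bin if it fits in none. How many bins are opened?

9

  105 → bin 1 (new)  [load 105/190]
  65 → bin 1  [load 170/190]
  145 → bin 2 (new)  [load 145/190]
  120 → bin 3 (new)  [load 120/190]
  100 → bin 4 (new)  [load 100/190]
  50 → bin 3  [load 170/190]
  90 → bin 4  [load 190/190]
  180 → bin 5 (new)  [load 180/190]
  55 → bin 6 (new)  [load 55/190]
  125 → bin 6  [load 180/190]
  50 → bin 7 (new)  [load 50/190]
  115 → bin 7  [load 165/190]
  160 → bin 8 (new)  [load 160/190]
  60 → bin 9 (new)  [load 60/190]
9 bins opened.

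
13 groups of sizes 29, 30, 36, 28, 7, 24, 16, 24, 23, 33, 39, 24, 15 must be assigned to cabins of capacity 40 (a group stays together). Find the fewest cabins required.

Total = 39 + 36 + 33 + 30 + 29 + 28 + 24 + 24 + 24 + 23 + 16 + 15 + 7 = 328.
Lower bound: ⌈328/40⌉ = 9 cabins.
Also, 10 groups each exceed 20, and no two of those can share a cabin, so at least 10 cabins are needed.
A packing using 10 cabins:
  cabin 1: 39 = 39
  cabin 2: 36 = 36
  cabin 3: 33 + 7 = 40
  cabin 4: 30 = 30
  cabin 5: 29 = 29
  cabin 6: 28 = 28
  cabin 7: 24 + 16 = 40
  cabin 8: 24 + 15 = 39
  cabin 9: 24 = 24
  cabin 10: 23 = 23
This matches the lower bound, so 10 is optimal.

10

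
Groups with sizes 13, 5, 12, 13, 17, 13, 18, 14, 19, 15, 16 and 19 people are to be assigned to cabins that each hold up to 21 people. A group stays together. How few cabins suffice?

11

Total = 19 + 19 + 18 + 17 + 16 + 15 + 14 + 13 + 13 + 13 + 12 + 5 = 174 people.
Lower bound: ⌈174/21⌉ = 9 cabins.
Also, 11 groups each exceed 21/2 people, and no two of those can share a cabin, so at least 11 cabins are needed.
A packing using 11 cabins:
  cabin 1: 19 = 19
  cabin 2: 19 = 19
  cabin 3: 18 = 18
  cabin 4: 17 = 17
  cabin 5: 16 + 5 = 21
  cabin 6: 15 = 15
  cabin 7: 14 = 14
  cabin 8: 13 = 13
  cabin 9: 13 = 13
  cabin 10: 13 = 13
  cabin 11: 12 = 12
This matches the lower bound, so 11 is optimal.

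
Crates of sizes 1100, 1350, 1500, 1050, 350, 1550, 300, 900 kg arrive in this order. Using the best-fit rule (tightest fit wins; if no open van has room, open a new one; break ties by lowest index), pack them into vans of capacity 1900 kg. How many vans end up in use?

  1100 → van 1 (new)  [load 1100/1900]
  1350 → van 2 (new)  [load 1350/1900]
  1500 → van 3 (new)  [load 1500/1900]
  1050 → van 4 (new)  [load 1050/1900]
  350 → van 3  [load 1850/1900]
  1550 → van 5 (new)  [load 1550/1900]
  300 → van 5  [load 1850/1900]
  900 → van 6 (new)  [load 900/1900]
6 vans opened.

6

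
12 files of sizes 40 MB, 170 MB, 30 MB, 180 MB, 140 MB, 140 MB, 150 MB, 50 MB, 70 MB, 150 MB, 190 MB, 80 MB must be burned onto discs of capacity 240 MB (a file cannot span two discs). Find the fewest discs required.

Total = 190 + 180 + 170 + 150 + 150 + 140 + 140 + 80 + 70 + 50 + 40 + 30 = 1390 MB.
Lower bound: ⌈1390/240⌉ = 6 discs.
Also, 7 files each exceed 120 MB, and no two of those can share a disc, so at least 7 discs are needed.
A packing using 7 discs:
  disc 1: 190 + 50 = 240
  disc 2: 180 + 40 = 220
  disc 3: 170 + 70 = 240
  disc 4: 150 + 80 = 230
  disc 5: 150 + 30 = 180
  disc 6: 140 = 140
  disc 7: 140 = 140
This matches the lower bound, so 7 is optimal.

7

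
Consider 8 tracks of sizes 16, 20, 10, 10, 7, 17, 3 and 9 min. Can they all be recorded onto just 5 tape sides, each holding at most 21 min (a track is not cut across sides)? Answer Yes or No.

Yes

A valid assignment using 5 tape sides:
  side 1: 20 = 20
  side 2: 17 + 3 = 20
  side 3: 16 = 16
  side 4: 10 + 10 = 20
  side 5: 9 + 7 = 16
Every load is within 21 min, so 5 tape sides suffice.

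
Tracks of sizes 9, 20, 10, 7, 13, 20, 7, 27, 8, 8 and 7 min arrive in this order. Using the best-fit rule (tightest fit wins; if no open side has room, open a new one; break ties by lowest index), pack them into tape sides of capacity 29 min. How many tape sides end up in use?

5

  9 → side 1 (new)  [load 9/29]
  20 → side 1  [load 29/29]
  10 → side 2 (new)  [load 10/29]
  7 → side 2  [load 17/29]
  13 → side 3 (new)  [load 13/29]
  20 → side 4 (new)  [load 20/29]
  7 → side 4  [load 27/29]
  27 → side 5 (new)  [load 27/29]
  8 → side 2  [load 25/29]
  8 → side 3  [load 21/29]
  7 → side 3  [load 28/29]
5 tape sides opened.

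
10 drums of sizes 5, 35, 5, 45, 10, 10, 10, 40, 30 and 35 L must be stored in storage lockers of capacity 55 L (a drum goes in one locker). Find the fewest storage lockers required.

5

Total = 45 + 40 + 35 + 35 + 30 + 10 + 10 + 10 + 5 + 5 = 225 L.
Lower bound: ⌈225/55⌉ = 5 storage lockers.
A packing using 5 storage lockers:
  locker 1: 45 + 10 = 55
  locker 2: 40 + 10 + 5 = 55
  locker 3: 35 + 10 + 5 = 50
  locker 4: 35 = 35
  locker 5: 30 = 30
This matches the lower bound, so 5 is optimal.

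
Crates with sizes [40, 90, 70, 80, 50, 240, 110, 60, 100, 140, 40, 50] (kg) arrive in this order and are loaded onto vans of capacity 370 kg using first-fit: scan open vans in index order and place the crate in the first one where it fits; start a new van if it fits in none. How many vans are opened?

3

  40 → van 1 (new)  [load 40/370]
  90 → van 1  [load 130/370]
  70 → van 1  [load 200/370]
  80 → van 1  [load 280/370]
  50 → van 1  [load 330/370]
  240 → van 2 (new)  [load 240/370]
  110 → van 2  [load 350/370]
  60 → van 3 (new)  [load 60/370]
  100 → van 3  [load 160/370]
  140 → van 3  [load 300/370]
  40 → van 1  [load 370/370]
  50 → van 3  [load 350/370]
3 vans opened.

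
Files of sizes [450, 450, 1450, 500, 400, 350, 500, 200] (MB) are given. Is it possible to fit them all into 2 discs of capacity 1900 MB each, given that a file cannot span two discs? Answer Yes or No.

Total = 4300 MB; ⌈4300/1900⌉ = 3.
At least 3 discs are required, but only 2 are allowed.

No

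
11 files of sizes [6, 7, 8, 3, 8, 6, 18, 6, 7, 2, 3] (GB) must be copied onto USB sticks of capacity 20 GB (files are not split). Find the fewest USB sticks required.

Total = 18 + 8 + 8 + 7 + 7 + 6 + 6 + 6 + 3 + 3 + 2 = 74 GB.
Lower bound: ⌈74/20⌉ = 4 USB sticks.
A packing using 4 USB sticks:
  USB stick 1: 18 + 2 = 20
  USB stick 2: 8 + 8 + 3 = 19
  USB stick 3: 7 + 7 + 6 = 20
  USB stick 4: 6 + 6 + 3 = 15
This matches the lower bound, so 4 is optimal.

4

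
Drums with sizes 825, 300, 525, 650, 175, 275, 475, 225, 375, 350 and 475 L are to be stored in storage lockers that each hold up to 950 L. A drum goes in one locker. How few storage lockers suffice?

6

Total = 825 + 650 + 525 + 475 + 475 + 375 + 350 + 300 + 275 + 225 + 175 = 4650 L.
Lower bound: ⌈4650/950⌉ = 5 storage lockers.
A packing using 6 storage lockers:
  locker 1: 825 = 825
  locker 2: 650 + 300 = 950
  locker 3: 525 + 375 = 900
  locker 4: 475 + 475 = 950
  locker 5: 350 + 275 + 225 = 850
  locker 6: 175 = 175
No arrangement into 5 storage lockers stays within capacity, so 6 is optimal.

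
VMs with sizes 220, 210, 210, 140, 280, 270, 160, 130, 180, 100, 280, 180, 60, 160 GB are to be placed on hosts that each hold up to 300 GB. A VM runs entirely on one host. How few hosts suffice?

Total = 280 + 280 + 270 + 220 + 210 + 210 + 180 + 180 + 160 + 160 + 140 + 130 + 100 + 60 = 2580 GB.
Lower bound: ⌈2580/300⌉ = 9 hosts.
Also, 10 VMs each exceed 150 GB, and no two of those can share a host, so at least 10 hosts are needed.
A packing using 10 hosts:
  host 1: 280 = 280
  host 2: 280 = 280
  host 3: 270 = 270
  host 4: 220 + 60 = 280
  host 5: 210 = 210
  host 6: 210 = 210
  host 7: 180 + 100 = 280
  host 8: 180 = 180
  host 9: 160 + 140 = 300
  host 10: 160 + 130 = 290
This matches the lower bound, so 10 is optimal.

10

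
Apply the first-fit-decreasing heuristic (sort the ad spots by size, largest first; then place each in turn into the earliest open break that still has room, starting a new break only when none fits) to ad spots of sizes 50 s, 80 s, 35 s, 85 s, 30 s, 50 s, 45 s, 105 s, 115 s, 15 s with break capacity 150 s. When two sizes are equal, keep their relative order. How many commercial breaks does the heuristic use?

5

Sorted descending: 115, 105, 85, 80, 50, 50, 45, 35, 30, 15.
  115 → break 1 (new)  [load 115/150]
  105 → break 2 (new)  [load 105/150]
  85 → break 3 (new)  [load 85/150]
  80 → break 4 (new)  [load 80/150]
  50 → break 3  [load 135/150]
  50 → break 4  [load 130/150]
  45 → break 2  [load 150/150]
  35 → break 1  [load 150/150]
  30 → break 5 (new)  [load 30/150]
  15 → break 3  [load 150/150]
5 commercial breaks opened.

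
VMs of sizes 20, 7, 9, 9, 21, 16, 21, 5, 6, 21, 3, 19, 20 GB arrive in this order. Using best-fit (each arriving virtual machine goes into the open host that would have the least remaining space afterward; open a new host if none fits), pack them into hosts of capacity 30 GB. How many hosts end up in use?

  20 → host 1 (new)  [load 20/30]
  7 → host 1  [load 27/30]
  9 → host 2 (new)  [load 9/30]
  9 → host 2  [load 18/30]
  21 → host 3 (new)  [load 21/30]
  16 → host 4 (new)  [load 16/30]
  21 → host 5 (new)  [load 21/30]
  5 → host 3  [load 26/30]
  6 → host 5  [load 27/30]
  21 → host 6 (new)  [load 21/30]
  3 → host 1  [load 30/30]
  19 → host 7 (new)  [load 19/30]
  20 → host 8 (new)  [load 20/30]
8 hosts opened.

8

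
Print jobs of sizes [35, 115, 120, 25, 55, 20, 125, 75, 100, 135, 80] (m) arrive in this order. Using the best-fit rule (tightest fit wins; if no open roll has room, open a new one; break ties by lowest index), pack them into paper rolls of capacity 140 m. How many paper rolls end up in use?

  35 → roll 1 (new)  [load 35/140]
  115 → roll 2 (new)  [load 115/140]
  120 → roll 3 (new)  [load 120/140]
  25 → roll 2  [load 140/140]
  55 → roll 1  [load 90/140]
  20 → roll 3  [load 140/140]
  125 → roll 4 (new)  [load 125/140]
  75 → roll 5 (new)  [load 75/140]
  100 → roll 6 (new)  [load 100/140]
  135 → roll 7 (new)  [load 135/140]
  80 → roll 8 (new)  [load 80/140]
8 paper rolls opened.

8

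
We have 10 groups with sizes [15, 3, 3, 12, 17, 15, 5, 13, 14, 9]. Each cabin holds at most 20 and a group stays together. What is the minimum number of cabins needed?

7

Total = 17 + 15 + 15 + 14 + 13 + 12 + 9 + 5 + 3 + 3 = 106.
Lower bound: ⌈106/20⌉ = 6 cabins.
A packing using 7 cabins:
  cabin 1: 17 + 3 = 20
  cabin 2: 15 + 5 = 20
  cabin 3: 15 + 3 = 18
  cabin 4: 14 = 14
  cabin 5: 13 = 13
  cabin 6: 12 = 12
  cabin 7: 9 = 9
No arrangement into 6 cabins stays within capacity, so 7 is optimal.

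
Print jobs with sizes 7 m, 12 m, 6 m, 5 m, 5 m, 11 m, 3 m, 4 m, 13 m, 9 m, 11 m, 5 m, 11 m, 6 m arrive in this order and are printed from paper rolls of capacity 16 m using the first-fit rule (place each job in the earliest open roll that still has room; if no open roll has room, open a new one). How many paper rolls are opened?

8

  7 → roll 1 (new)  [load 7/16]
  12 → roll 2 (new)  [load 12/16]
  6 → roll 1  [load 13/16]
  5 → roll 3 (new)  [load 5/16]
  5 → roll 3  [load 10/16]
  11 → roll 4 (new)  [load 11/16]
  3 → roll 1  [load 16/16]
  4 → roll 2  [load 16/16]
  13 → roll 5 (new)  [load 13/16]
  9 → roll 6 (new)  [load 9/16]
  11 → roll 7 (new)  [load 11/16]
  5 → roll 3  [load 15/16]
  11 → roll 8 (new)  [load 11/16]
  6 → roll 6  [load 15/16]
8 paper rolls opened.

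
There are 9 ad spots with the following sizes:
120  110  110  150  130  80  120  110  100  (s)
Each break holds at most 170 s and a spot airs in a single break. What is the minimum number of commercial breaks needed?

9

Total = 150 + 130 + 120 + 120 + 110 + 110 + 110 + 100 + 80 = 1030 s.
Lower bound: ⌈1030/170⌉ = 7 commercial breaks.
Also, 8 ad spots each exceed 85 s, and no two of those can share a break, so at least 8 commercial breaks are needed.
A packing using 9 commercial breaks:
  break 1: 150 = 150
  break 2: 130 = 130
  break 3: 120 = 120
  break 4: 120 = 120
  break 5: 110 = 110
  break 6: 110 = 110
  break 7: 110 = 110
  break 8: 100 = 100
  break 9: 80 = 80
No arrangement into 8 commercial breaks stays within capacity, so 9 is optimal.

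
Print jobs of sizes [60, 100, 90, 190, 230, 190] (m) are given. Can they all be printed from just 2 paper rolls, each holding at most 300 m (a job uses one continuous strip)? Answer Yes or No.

No

Total = 860 m; ⌈860/300⌉ = 3.
At least 3 paper rolls are required, but only 2 are allowed.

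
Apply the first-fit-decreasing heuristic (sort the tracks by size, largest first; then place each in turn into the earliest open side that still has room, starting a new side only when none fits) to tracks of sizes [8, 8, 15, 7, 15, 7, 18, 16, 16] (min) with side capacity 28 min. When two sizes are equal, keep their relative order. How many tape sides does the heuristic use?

5

Sorted descending: 18, 16, 16, 15, 15, 8, 8, 7, 7.
  18 → side 1 (new)  [load 18/28]
  16 → side 2 (new)  [load 16/28]
  16 → side 3 (new)  [load 16/28]
  15 → side 4 (new)  [load 15/28]
  15 → side 5 (new)  [load 15/28]
  8 → side 1  [load 26/28]
  8 → side 2  [load 24/28]
  7 → side 3  [load 23/28]
  7 → side 4  [load 22/28]
5 tape sides opened.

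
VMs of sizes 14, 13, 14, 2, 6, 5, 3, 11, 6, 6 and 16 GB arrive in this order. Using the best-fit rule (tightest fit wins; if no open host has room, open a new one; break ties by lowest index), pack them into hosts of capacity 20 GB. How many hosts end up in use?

  14 → host 1 (new)  [load 14/20]
  13 → host 2 (new)  [load 13/20]
  14 → host 3 (new)  [load 14/20]
  2 → host 1  [load 16/20]
  6 → host 3  [load 20/20]
  5 → host 2  [load 18/20]
  3 → host 1  [load 19/20]
  11 → host 4 (new)  [load 11/20]
  6 → host 4  [load 17/20]
  6 → host 5 (new)  [load 6/20]
  16 → host 6 (new)  [load 16/20]
6 hosts opened.

6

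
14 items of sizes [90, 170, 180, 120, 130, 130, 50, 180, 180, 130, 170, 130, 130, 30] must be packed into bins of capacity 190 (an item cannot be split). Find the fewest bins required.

12

Total = 180 + 180 + 180 + 170 + 170 + 130 + 130 + 130 + 130 + 130 + 120 + 90 + 50 + 30 = 1820.
Lower bound: ⌈1820/190⌉ = 10 bins.
Also, 11 items each exceed 95, and no two of those can share a bin, so at least 11 bins are needed.
A packing using 12 bins:
  bin 1: 180 = 180
  bin 2: 180 = 180
  bin 3: 180 = 180
  bin 4: 170 = 170
  bin 5: 170 = 170
  bin 6: 130 + 50 = 180
  bin 7: 130 + 30 = 160
  bin 8: 130 = 130
  bin 9: 130 = 130
  bin 10: 130 = 130
  bin 11: 120 = 120
  bin 12: 90 = 90
No arrangement into 11 bins stays within capacity, so 12 is optimal.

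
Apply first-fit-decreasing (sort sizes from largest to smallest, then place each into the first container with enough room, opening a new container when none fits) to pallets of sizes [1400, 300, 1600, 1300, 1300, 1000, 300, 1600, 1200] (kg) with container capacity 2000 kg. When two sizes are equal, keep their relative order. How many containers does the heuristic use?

7

Sorted descending: 1600, 1600, 1400, 1300, 1300, 1200, 1000, 300, 300.
  1600 → container 1 (new)  [load 1600/2000]
  1600 → container 2 (new)  [load 1600/2000]
  1400 → container 3 (new)  [load 1400/2000]
  1300 → container 4 (new)  [load 1300/2000]
  1300 → container 5 (new)  [load 1300/2000]
  1200 → container 6 (new)  [load 1200/2000]
  1000 → container 7 (new)  [load 1000/2000]
  300 → container 1  [load 1900/2000]
  300 → container 2  [load 1900/2000]
7 containers opened.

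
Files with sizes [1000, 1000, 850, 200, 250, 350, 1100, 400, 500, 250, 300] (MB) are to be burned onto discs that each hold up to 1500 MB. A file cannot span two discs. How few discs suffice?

Total = 1100 + 1000 + 1000 + 850 + 500 + 400 + 350 + 300 + 250 + 250 + 200 = 6200 MB.
Lower bound: ⌈6200/1500⌉ = 5 discs.
A packing using 5 discs:
  disc 1: 1100 + 400 = 1500
  disc 2: 1000 + 500 = 1500
  disc 3: 1000 + 350 = 1350
  disc 4: 850 + 300 + 250 = 1400
  disc 5: 250 + 200 = 450
This matches the lower bound, so 5 is optimal.

5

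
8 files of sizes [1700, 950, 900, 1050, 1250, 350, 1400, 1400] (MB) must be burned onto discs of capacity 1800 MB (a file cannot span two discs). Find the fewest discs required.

Total = 1700 + 1400 + 1400 + 1250 + 1050 + 950 + 900 + 350 = 9000 MB.
Lower bound: ⌈9000/1800⌉ = 5 discs.
Also, 6 files each exceed 900 MB, and no two of those can share a disc, so at least 6 discs are needed.
A packing using 7 discs:
  disc 1: 1700 = 1700
  disc 2: 1400 + 350 = 1750
  disc 3: 1400 = 1400
  disc 4: 1250 = 1250
  disc 5: 1050 = 1050
  disc 6: 950 = 950
  disc 7: 900 = 900
No arrangement into 6 discs stays within capacity, so 7 is optimal.

7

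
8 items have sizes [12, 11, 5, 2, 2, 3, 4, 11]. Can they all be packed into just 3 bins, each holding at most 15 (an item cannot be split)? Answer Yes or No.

Total = 50; ⌈50/15⌉ = 4.
At least 4 bins are required, but only 3 are allowed.

No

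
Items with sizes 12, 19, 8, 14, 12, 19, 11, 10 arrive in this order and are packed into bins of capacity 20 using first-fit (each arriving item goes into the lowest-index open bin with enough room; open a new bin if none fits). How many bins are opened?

  12 → bin 1 (new)  [load 12/20]
  19 → bin 2 (new)  [load 19/20]
  8 → bin 1  [load 20/20]
  14 → bin 3 (new)  [load 14/20]
  12 → bin 4 (new)  [load 12/20]
  19 → bin 5 (new)  [load 19/20]
  11 → bin 6 (new)  [load 11/20]
  10 → bin 7 (new)  [load 10/20]
7 bins opened.

7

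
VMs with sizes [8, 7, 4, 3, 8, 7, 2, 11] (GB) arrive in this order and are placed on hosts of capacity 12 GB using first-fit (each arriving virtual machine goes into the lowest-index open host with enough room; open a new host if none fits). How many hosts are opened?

5

  8 → host 1 (new)  [load 8/12]
  7 → host 2 (new)  [load 7/12]
  4 → host 1  [load 12/12]
  3 → host 2  [load 10/12]
  8 → host 3 (new)  [load 8/12]
  7 → host 4 (new)  [load 7/12]
  2 → host 2  [load 12/12]
  11 → host 5 (new)  [load 11/12]
5 hosts opened.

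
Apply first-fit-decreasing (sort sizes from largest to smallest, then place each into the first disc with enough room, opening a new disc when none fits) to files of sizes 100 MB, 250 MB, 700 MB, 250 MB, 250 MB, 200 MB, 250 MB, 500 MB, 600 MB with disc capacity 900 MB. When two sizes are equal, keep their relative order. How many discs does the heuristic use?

Sorted descending: 700, 600, 500, 250, 250, 250, 250, 200, 100.
  700 → disc 1 (new)  [load 700/900]
  600 → disc 2 (new)  [load 600/900]
  500 → disc 3 (new)  [load 500/900]
  250 → disc 2  [load 850/900]
  250 → disc 3  [load 750/900]
  250 → disc 4 (new)  [load 250/900]
  250 → disc 4  [load 500/900]
  200 → disc 1  [load 900/900]
  100 → disc 3  [load 850/900]
4 discs opened.

4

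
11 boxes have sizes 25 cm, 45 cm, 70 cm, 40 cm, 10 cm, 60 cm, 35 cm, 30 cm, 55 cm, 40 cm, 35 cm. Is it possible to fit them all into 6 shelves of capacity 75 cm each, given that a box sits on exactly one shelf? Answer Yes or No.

Total = 445 cm; ⌈445/75⌉ = 6.
The bound of 6 does not rule out 6, but exhaustive search shows no assignment into 6 shelves of capacity 75 cm exists — the minimum is 7.

No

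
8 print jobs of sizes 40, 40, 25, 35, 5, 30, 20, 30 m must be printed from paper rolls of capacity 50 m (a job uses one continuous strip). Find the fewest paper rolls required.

Total = 40 + 40 + 35 + 30 + 30 + 25 + 20 + 5 = 225 m.
Lower bound: ⌈225/50⌉ = 5 paper rolls.
A packing using 6 paper rolls:
  roll 1: 40 + 5 = 45
  roll 2: 40 = 40
  roll 3: 35 = 35
  roll 4: 30 + 20 = 50
  roll 5: 30 = 30
  roll 6: 25 = 25
No arrangement into 5 paper rolls stays within capacity, so 6 is optimal.

6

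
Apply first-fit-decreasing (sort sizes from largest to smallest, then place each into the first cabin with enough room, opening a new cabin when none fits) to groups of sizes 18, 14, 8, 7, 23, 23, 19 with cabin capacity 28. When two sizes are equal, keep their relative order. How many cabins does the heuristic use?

Sorted descending: 23, 23, 19, 18, 14, 8, 7.
  23 → cabin 1 (new)  [load 23/28]
  23 → cabin 2 (new)  [load 23/28]
  19 → cabin 3 (new)  [load 19/28]
  18 → cabin 4 (new)  [load 18/28]
  14 → cabin 5 (new)  [load 14/28]
  8 → cabin 3  [load 27/28]
  7 → cabin 4  [load 25/28]
5 cabins opened.

5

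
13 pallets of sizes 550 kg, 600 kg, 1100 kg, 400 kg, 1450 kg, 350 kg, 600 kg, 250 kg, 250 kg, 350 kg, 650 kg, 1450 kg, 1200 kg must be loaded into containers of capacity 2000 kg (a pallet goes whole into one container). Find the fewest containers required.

Total = 1450 + 1450 + 1200 + 1100 + 650 + 600 + 600 + 550 + 400 + 350 + 350 + 250 + 250 = 9200 kg.
Lower bound: ⌈9200/2000⌉ = 5 containers.
A packing using 5 containers:
  container 1: 1450 + 550 = 2000
  container 2: 1450 + 400 = 1850
  container 3: 1200 + 650 = 1850
  container 4: 1100 + 600 + 250 = 1950
  container 5: 600 + 350 + 350 + 250 = 1550
This matches the lower bound, so 5 is optimal.

5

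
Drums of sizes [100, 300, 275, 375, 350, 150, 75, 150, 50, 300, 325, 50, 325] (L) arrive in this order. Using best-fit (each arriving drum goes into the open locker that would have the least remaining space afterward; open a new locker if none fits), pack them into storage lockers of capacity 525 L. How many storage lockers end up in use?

  100 → locker 1 (new)  [load 100/525]
  300 → locker 1  [load 400/525]
  275 → locker 2 (new)  [load 275/525]
  375 → locker 3 (new)  [load 375/525]
  350 → locker 4 (new)  [load 350/525]
  150 → locker 3  [load 525/525]
  75 → locker 1  [load 475/525]
  150 → locker 4  [load 500/525]
  50 → locker 1  [load 525/525]
  300 → locker 5 (new)  [load 300/525]
  325 → locker 6 (new)  [load 325/525]
  50 → locker 6  [load 375/525]
  325 → locker 7 (new)  [load 325/525]
7 storage lockers opened.

7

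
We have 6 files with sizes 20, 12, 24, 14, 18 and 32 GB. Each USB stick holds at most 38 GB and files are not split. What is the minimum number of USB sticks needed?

Total = 32 + 24 + 20 + 18 + 14 + 12 = 120 GB.
Lower bound: ⌈120/38⌉ = 4 USB sticks.
A packing using 4 USB sticks:
  USB stick 1: 32 = 32
  USB stick 2: 24 + 14 = 38
  USB stick 3: 20 + 18 = 38
  USB stick 4: 12 = 12
This matches the lower bound, so 4 is optimal.

4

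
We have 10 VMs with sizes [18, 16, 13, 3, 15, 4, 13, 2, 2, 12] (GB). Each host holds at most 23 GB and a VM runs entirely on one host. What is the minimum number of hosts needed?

6

Total = 18 + 16 + 15 + 13 + 13 + 12 + 4 + 3 + 2 + 2 = 98 GB.
Lower bound: ⌈98/23⌉ = 5 hosts.
Also, 6 VMs each exceed 23/2 GB, and no two of those can share a host, so at least 6 hosts are needed.
A packing using 6 hosts:
  host 1: 18 + 4 = 22
  host 2: 16 + 3 + 2 + 2 = 23
  host 3: 15 = 15
  host 4: 13 = 13
  host 5: 13 = 13
  host 6: 12 = 12
This matches the lower bound, so 6 is optimal.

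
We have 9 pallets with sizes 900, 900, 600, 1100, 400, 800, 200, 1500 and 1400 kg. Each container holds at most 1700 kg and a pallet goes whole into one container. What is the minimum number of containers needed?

Total = 1500 + 1400 + 1100 + 900 + 900 + 800 + 600 + 400 + 200 = 7800 kg.
Lower bound: ⌈7800/1700⌉ = 5 containers.
A packing using 5 containers:
  container 1: 1500 + 200 = 1700
  container 2: 1400 = 1400
  container 3: 1100 + 600 = 1700
  container 4: 900 + 800 = 1700
  container 5: 900 + 400 = 1300
This matches the lower bound, so 5 is optimal.

5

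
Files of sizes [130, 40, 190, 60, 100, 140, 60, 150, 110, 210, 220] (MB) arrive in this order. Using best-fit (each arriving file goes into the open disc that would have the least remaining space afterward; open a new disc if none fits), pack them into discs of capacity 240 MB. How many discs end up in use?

7

  130 → disc 1 (new)  [load 130/240]
  40 → disc 1  [load 170/240]
  190 → disc 2 (new)  [load 190/240]
  60 → disc 1  [load 230/240]
  100 → disc 3 (new)  [load 100/240]
  140 → disc 3  [load 240/240]
  60 → disc 4 (new)  [load 60/240]
  150 → disc 4  [load 210/240]
  110 → disc 5 (new)  [load 110/240]
  210 → disc 6 (new)  [load 210/240]
  220 → disc 7 (new)  [load 220/240]
7 discs opened.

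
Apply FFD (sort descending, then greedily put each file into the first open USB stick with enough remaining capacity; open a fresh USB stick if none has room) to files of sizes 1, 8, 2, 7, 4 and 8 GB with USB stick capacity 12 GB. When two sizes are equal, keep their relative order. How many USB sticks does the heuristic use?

3

Sorted descending: 8, 8, 7, 4, 2, 1.
  8 → USB stick 1 (new)  [load 8/12]
  8 → USB stick 2 (new)  [load 8/12]
  7 → USB stick 3 (new)  [load 7/12]
  4 → USB stick 1  [load 12/12]
  2 → USB stick 2  [load 10/12]
  1 → USB stick 2  [load 11/12]
3 USB sticks opened.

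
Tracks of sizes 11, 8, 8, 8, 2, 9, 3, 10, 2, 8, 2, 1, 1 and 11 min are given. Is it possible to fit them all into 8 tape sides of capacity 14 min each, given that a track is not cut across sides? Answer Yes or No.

A valid assignment using 8 tape sides:
  side 1: 11 + 3 = 14
  side 2: 11 + 2 + 1 = 14
  side 3: 10 + 2 + 2 = 14
  side 4: 9 + 1 = 10
  side 5: 8 = 8
  side 6: 8 = 8
  side 7: 8 = 8
  side 8: 8 = 8
Every load is within 14 min, so 8 tape sides suffice.

Yes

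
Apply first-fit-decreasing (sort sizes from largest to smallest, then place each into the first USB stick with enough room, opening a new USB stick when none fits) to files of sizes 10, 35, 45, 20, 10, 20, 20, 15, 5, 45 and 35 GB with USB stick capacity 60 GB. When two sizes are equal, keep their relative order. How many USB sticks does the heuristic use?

Sorted descending: 45, 45, 35, 35, 20, 20, 20, 15, 10, 10, 5.
  45 → USB stick 1 (new)  [load 45/60]
  45 → USB stick 2 (new)  [load 45/60]
  35 → USB stick 3 (new)  [load 35/60]
  35 → USB stick 4 (new)  [load 35/60]
  20 → USB stick 3  [load 55/60]
  20 → USB stick 4  [load 55/60]
  20 → USB stick 5 (new)  [load 20/60]
  15 → USB stick 1  [load 60/60]
  10 → USB stick 2  [load 55/60]
  10 → USB stick 5  [load 30/60]
  5 → USB stick 2  [load 60/60]
5 USB sticks opened.

5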